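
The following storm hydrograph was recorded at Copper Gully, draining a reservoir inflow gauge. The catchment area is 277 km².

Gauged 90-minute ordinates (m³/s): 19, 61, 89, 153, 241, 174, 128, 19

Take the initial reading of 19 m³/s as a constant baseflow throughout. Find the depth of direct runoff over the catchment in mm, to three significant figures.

d ≈ 14.3 mm

Direct runoff: 0.0, 42.0, 70.0, 134.0, 222.0, 155.0, 109.0, 0.0 m³/s; ΣQ_DR = 732.0 m³/s.
V = ΣQ_DR · Δt = 732.0 × 5400 s = 3.953 × 10^6 m³.
Over A = 277 km², depth = V / A = 14.3 mm.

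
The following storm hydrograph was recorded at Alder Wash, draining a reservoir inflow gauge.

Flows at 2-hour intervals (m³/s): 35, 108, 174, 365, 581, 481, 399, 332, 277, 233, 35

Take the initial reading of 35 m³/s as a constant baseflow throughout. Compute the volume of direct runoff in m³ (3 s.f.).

Direct-runoff ordinates (Q − Q_b): 0.0, 73.0, 139.0, 330.0, 546.0, 446.0, 364.0, 297.0, 242.0, 198.0, 0.0 m³/s.
ΣQ_DR = 2635 m³/s.
With Δt = 2 h = 7200 s, V = ΣQ_DR · Δt = 2635 × 7200 = 1.90 × 10^7 m³.

V ≈ 1.90 × 10^7 m³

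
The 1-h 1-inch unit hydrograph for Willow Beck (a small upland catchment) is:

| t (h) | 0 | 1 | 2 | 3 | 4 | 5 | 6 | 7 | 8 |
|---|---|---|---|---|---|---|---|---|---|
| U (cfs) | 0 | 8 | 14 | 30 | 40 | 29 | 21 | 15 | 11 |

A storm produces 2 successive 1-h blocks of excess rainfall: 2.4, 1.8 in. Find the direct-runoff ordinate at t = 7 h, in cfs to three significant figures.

Q ≈ 73.8 cfs

By discrete convolution, Q_j = Σ (P_i / 1 in) · U_{j−i}.
At t = 7 h (j=7): Q = (2.4/1)·15 + (1.8/1)·21 = 73.8 cfs.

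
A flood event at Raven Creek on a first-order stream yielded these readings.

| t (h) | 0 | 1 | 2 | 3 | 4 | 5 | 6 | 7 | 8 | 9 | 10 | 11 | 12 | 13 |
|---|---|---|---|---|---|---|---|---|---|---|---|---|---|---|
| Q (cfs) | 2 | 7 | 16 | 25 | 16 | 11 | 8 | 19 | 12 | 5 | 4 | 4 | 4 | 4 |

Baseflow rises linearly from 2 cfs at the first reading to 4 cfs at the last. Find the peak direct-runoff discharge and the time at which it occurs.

Q_p = 22.54 cfs at t = 3 h

Subtracting baseflow gives direct-runoff ordinates: 0.00, 4.85, 13.69, 22.54, 13.38, 8.23, 5.08, 15.92, 8.77, 1.62, 0.46, 0.31, 0.15, 0.00 cfs.
The maximum is 22.54 cfs, occurring at the reading for t = 3 h.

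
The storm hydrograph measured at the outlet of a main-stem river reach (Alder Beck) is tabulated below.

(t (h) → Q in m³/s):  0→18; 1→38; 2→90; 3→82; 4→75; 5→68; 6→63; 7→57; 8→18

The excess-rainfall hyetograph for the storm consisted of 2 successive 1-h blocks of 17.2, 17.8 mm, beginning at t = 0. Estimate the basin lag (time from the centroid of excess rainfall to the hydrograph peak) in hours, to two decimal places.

t_L ≈ 0.99 h

Centroid of excess rainfall: t_c = Σ P_i·t̄_i / ΣP_i = 1.0086 h (block centres at 0.5, 1.5 h).
Hydrograph peak occurs at t = 2 h, so basin lag t_L = 2 − 1.0086 = 0.99 h.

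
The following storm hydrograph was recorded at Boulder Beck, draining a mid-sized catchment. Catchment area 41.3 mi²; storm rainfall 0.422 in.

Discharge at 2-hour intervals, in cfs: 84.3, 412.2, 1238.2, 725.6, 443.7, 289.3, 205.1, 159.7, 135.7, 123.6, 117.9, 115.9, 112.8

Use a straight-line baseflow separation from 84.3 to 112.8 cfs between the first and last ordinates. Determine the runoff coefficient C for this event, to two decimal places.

ΣQ_DR = 2883 cfs; V = ΣQ_DR·Δt = 2.076 × 10^7 ft³.
Runoff depth d = V / A = 0.2163 in.
C = d / P = 0.2163 / 0.422 = 0.51.

C ≈ 0.51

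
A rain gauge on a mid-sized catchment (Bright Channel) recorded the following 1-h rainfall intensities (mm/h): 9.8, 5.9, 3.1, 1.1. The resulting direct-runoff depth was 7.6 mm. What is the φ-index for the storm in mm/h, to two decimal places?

Only the 2 blocks with intensity above φ contribute runoff: 9.8, 5.9 mm/h.
Σ(I−φ)·Δt = d  ⇒  (9.8+5.9 − 2φ)·1 = 7.6
φ = (15.70 − 7.6/1) / 2 = 4.05 mm/h.

φ ≈ 4.05 mm/h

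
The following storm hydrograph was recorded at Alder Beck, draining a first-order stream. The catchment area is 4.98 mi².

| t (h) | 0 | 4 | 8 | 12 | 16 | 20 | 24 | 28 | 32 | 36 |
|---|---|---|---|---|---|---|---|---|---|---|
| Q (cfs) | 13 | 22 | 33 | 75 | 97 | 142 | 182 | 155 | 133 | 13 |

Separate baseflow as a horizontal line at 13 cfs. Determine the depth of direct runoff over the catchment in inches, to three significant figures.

d ≈ 0.915 in

Direct runoff: 0.0, 9.0, 20.0, 62.0, 84.0, 129.0, 169.0, 142.0, 120.0, 0.0 cfs; ΣQ_DR = 735.0 cfs.
V = ΣQ_DR · Δt = 735.0 × 14400 s = 1.058 × 10^7 ft³.
Over A = 4.98 mi², depth = V / A = 0.915 in.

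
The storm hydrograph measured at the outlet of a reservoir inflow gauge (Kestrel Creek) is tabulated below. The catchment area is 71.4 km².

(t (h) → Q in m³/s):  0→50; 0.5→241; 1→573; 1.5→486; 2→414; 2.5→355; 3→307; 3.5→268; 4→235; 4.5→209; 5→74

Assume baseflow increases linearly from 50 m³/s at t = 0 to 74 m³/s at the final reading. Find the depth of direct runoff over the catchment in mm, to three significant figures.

d ≈ 63.8 mm

Direct runoff: 0.00, 188.60, 518.20, 428.80, 354.40, 293.00, 242.60, 201.20, 165.80, 137.40, 0.00 m³/s; ΣQ_DR = 2530 m³/s.
V = ΣQ_DR · Δt = 2530 × 1800 s = 4.554 × 10^6 m³.
Over A = 71.4 km², depth = V / A = 63.8 mm.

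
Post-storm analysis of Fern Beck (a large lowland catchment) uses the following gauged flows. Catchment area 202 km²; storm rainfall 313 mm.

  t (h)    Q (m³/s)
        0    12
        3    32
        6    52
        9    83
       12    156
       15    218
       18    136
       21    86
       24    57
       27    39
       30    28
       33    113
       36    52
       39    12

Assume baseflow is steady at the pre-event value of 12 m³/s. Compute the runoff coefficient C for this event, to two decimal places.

ΣQ_DR = 908.0 m³/s; V = ΣQ_DR·Δt = 9.806 × 10^6 m³.
Runoff depth d = V / A = 48.55 mm.
C = d / P = 48.55 / 313 = 0.16.

C ≈ 0.16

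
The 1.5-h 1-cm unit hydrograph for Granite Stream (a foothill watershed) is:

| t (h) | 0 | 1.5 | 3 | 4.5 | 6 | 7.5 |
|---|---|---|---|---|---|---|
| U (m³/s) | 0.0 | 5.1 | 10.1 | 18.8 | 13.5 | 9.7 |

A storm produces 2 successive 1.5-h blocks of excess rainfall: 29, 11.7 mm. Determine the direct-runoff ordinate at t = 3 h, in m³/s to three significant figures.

By discrete convolution, Q_j = Σ (P_i / 10 mm) · U_{j−i}.
At t = 3 h (j=2): Q = (29/10)·10.1 + (11.7/10)·5.1 = 35.3 m³/s.

Q ≈ 35.3 m³/s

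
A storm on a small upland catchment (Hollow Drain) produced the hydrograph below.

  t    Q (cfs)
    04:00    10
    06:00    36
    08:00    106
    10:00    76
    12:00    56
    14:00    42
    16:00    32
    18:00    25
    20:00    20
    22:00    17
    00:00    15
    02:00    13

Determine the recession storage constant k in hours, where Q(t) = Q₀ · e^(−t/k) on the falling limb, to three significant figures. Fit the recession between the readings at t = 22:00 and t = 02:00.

k ≈ 14.9 h

On the falling limb, Q drops from 17 to 13 cfs between t = 22:00 and t = 02:00 (Δt = 4 h).
k = −Δt / ln(Q₂/Q₁) = −4 / ln(13/17) = 14.9 h.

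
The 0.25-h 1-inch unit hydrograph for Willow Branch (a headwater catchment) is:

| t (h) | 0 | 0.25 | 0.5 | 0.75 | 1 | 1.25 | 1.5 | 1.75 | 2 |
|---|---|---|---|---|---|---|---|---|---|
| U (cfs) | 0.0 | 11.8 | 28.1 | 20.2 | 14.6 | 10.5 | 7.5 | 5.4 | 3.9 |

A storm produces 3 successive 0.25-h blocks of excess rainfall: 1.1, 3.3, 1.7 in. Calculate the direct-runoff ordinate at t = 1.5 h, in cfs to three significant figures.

Q ≈ 67.7 cfs

By discrete convolution, Q_j = Σ (P_i / 1 in) · U_{j−i}.
At t = 1.5 h (j=6): Q = (1.1/1)·7.5 + (3.3/1)·10.5 + (1.7/1)·14.6 = 67.7 cfs.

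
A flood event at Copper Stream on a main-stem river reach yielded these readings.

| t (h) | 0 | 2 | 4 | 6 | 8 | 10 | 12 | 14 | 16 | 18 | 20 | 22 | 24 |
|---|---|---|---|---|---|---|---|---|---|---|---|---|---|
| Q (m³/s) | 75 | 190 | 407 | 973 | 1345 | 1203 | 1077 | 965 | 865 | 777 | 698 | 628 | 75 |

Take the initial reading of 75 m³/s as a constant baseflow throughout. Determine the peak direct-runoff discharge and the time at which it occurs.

Q_p = 1270.0 m³/s at t = 8 h

Subtracting baseflow gives direct-runoff ordinates: 0.0, 115.0, 332.0, 898.0, 1270.0, 1128.0, 1002.0, 890.0, 790.0, 702.0, 623.0, 553.0, 0.0 m³/s.
The maximum is 1270.0 m³/s, occurring at the reading for t = 8 h.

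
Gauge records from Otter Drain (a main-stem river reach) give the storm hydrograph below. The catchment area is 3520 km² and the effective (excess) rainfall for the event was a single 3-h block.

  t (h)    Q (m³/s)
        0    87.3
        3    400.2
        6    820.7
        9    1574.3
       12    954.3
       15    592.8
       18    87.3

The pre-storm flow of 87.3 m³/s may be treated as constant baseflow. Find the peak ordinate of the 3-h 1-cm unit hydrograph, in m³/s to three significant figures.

Direct runoff: 0.0, 312.9, 733.4, 1487.0, 867.0, 505.5, 0.0 m³/s; ΣQ_DR = 3906 m³/s, peak = 1487.0 m³/s.
Runoff depth d = ΣQ_DR·Δt / A = 3906 × 10800 / (3520 km²) = 11.98 mm.
The 1-cm UH is the DRH scaled by (10 mm)/d, so U_p = 1487.0 × 10/11.98 = 1240 m³/s.

U_p ≈ 1240 m³/s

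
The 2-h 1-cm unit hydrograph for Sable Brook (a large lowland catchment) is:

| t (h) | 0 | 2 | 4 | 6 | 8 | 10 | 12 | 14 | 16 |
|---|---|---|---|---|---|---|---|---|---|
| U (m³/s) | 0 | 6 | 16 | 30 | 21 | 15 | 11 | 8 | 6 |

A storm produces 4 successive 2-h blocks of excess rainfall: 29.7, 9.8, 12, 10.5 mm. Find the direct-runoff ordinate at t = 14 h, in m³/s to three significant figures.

Q ≈ 74.6 m³/s

By discrete convolution, Q_j = Σ (P_i / 10 mm) · U_{j−i}.
At t = 14 h (j=7): Q = (29.7/10)·8 + (9.8/10)·11 + (12/10)·15 + (10.5/10)·21 = 74.6 m³/s.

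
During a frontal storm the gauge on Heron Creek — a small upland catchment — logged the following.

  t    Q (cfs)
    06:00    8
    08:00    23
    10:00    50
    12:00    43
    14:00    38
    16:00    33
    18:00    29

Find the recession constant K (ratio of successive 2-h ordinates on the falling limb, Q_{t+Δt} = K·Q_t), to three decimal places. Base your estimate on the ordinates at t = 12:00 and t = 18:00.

Using the recession-limb readings at t = 12:00 and t = 18:00: Q falls from 43 to 29 cfs over 3 intervals.
K = (Q₂/Q₁)^(1/3) = (29/43)^(1/3) = 0.877.

K ≈ 0.877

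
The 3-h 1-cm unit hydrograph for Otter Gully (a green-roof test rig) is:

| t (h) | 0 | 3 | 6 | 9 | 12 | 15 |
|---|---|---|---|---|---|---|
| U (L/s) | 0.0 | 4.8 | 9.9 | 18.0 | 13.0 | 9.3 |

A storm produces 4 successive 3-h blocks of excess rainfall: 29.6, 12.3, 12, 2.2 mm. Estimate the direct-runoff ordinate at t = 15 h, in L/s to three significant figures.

By discrete convolution, Q_j = Σ (P_i / 10 mm) · U_{j−i}.
At t = 15 h (j=5): Q = (29.6/10)·9.3 + (12.3/10)·13.0 + (12/10)·18.0 + (2.2/10)·9.9 = 67.3 L/s.

Q ≈ 67.3 L/s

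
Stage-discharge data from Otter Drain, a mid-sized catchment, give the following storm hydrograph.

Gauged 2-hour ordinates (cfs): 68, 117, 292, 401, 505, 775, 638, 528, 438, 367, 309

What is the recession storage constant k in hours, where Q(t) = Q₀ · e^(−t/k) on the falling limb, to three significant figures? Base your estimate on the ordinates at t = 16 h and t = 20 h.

On the falling limb, Q drops from 438 to 309 cfs between t = 16 h and t = 20 h (Δt = 4 h).
k = −Δt / ln(Q₂/Q₁) = −4 / ln(309/438) = 11.5 h.

k ≈ 11.5 h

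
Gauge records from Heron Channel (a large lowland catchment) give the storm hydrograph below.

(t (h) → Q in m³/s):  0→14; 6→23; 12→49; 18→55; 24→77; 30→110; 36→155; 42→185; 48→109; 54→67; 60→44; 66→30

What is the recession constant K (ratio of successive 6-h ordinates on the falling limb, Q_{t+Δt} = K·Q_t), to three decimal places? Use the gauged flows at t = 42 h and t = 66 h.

K ≈ 0.635

Using the recession-limb readings at t = 42 h and t = 66 h: Q falls from 185 to 30 m³/s over 4 intervals.
K = (Q₂/Q₁)^(1/4) = (30/185)^(1/4) = 0.635.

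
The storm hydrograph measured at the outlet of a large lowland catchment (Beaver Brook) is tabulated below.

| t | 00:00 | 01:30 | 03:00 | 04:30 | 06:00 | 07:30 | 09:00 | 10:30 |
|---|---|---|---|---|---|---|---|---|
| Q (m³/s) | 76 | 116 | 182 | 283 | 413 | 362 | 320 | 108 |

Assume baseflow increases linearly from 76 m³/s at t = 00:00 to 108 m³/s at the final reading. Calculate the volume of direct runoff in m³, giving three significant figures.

Direct-runoff ordinates (Q − Q_b): 0.00, 35.43, 96.86, 193.29, 318.71, 263.14, 216.57, 0.00 m³/s.
ΣQ_DR = 1124 m³/s.
With Δt = 1.5 h = 5400 s, V = ΣQ_DR · Δt = 1124 × 5400 = 6.07 × 10^6 m³.

V ≈ 6.07 × 10^6 m³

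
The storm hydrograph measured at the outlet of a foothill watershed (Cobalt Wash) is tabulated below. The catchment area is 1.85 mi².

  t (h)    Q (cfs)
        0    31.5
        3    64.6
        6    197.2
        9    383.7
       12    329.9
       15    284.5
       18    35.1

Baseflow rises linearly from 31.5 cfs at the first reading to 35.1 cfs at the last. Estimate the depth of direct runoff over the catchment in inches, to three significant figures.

Direct runoff: 0.00, 32.50, 164.50, 350.40, 296.00, 250.00, 0.00 cfs; ΣQ_DR = 1093 cfs.
V = ΣQ_DR · Δt = 1093 × 10800 s = 1.181 × 10^7 ft³.
Over A = 1.85 mi², depth = V / A = 2.75 in.

d ≈ 2.75 in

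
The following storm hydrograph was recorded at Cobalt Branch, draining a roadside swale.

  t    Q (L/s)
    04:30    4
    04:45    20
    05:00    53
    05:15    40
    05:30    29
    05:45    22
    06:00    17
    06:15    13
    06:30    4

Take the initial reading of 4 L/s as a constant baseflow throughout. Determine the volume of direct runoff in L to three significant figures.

Direct-runoff ordinates (Q − Q_b): 0.0, 16.0, 49.0, 36.0, 25.0, 18.0, 13.0, 9.0, 0.0 L/s.
ΣQ_DR = 166.0 L/s.
With Δt = 0.25 h = 900 s, V = ΣQ_DR · Δt = 166.0 × 900 = 1.49 × 10^5 L.

V ≈ 1.49 × 10^5 L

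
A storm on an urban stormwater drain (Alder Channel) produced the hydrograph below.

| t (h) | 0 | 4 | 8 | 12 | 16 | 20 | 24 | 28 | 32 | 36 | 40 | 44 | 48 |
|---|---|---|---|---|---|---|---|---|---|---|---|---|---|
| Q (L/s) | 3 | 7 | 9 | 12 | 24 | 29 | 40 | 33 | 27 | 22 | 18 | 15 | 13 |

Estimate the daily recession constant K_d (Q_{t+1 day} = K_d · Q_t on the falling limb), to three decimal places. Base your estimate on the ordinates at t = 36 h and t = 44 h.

Between t = 36 h and t = 44 h the flow falls from 22 to 15 L/s over 2×4 h = 8 h.
Per-interval ratio K = (15/22)^(1/2) = 0.8257; K_d = K^(24/4) = 0.317.

K_d ≈ 0.317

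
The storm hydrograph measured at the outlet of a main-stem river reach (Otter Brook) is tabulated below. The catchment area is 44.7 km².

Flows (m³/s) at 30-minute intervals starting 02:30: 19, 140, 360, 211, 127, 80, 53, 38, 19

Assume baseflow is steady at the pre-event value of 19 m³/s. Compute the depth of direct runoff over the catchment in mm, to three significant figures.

d ≈ 35.3 mm

Direct runoff: 0.0, 121.0, 341.0, 192.0, 108.0, 61.0, 34.0, 19.0, 0.0 m³/s; ΣQ_DR = 876.0 m³/s.
V = ΣQ_DR · Δt = 876.0 × 1800 s = 1.577 × 10^6 m³.
Over A = 44.7 km², depth = V / A = 35.3 mm.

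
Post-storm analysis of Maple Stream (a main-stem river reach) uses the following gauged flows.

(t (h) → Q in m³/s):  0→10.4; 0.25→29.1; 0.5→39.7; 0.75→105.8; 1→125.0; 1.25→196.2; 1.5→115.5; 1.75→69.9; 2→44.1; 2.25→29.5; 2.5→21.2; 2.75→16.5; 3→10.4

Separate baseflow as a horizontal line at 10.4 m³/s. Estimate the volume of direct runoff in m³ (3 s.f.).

V ≈ 6.10 × 10^5 m³

Direct-runoff ordinates (Q − Q_b): 0.0, 18.7, 29.3, 95.4, 114.6, 185.8, 105.1, 59.5, 33.7, 19.1, 10.8, 6.1, 0.0 m³/s.
ΣQ_DR = 678.1 m³/s.
With Δt = 0.25 h = 900 s, V = ΣQ_DR · Δt = 678.1 × 900 = 6.10 × 10^5 m³.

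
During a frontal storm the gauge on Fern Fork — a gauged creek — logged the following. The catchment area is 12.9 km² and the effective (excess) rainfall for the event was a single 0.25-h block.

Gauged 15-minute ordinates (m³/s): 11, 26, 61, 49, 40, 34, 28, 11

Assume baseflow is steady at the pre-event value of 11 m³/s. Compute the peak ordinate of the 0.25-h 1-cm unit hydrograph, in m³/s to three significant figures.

Direct runoff: 0.0, 15.0, 50.0, 38.0, 29.0, 23.0, 17.0, 0.0 m³/s; ΣQ_DR = 172.0 m³/s, peak = 50.0 m³/s.
Runoff depth d = ΣQ_DR·Δt / A = 172.0 × 900 / (12.9 km²) = 12.00 mm.
The 1-cm UH is the DRH scaled by (10 mm)/d, so U_p = 50.0 × 10/12.00 = 41.7 m³/s.

U_p ≈ 41.7 m³/s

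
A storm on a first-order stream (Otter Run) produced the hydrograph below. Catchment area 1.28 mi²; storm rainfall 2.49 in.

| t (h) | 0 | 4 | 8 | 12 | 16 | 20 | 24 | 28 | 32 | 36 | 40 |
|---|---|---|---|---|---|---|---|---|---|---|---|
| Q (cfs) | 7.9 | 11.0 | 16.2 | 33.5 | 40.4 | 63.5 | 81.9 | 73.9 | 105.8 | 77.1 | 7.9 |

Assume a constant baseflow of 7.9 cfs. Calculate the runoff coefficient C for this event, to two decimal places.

C ≈ 0.84

ΣQ_DR = 432.2 cfs; V = ΣQ_DR·Δt = 6.224 × 10^6 ft³.
Runoff depth d = V / A = 2.093 in.
C = d / P = 2.093 / 2.49 = 0.84.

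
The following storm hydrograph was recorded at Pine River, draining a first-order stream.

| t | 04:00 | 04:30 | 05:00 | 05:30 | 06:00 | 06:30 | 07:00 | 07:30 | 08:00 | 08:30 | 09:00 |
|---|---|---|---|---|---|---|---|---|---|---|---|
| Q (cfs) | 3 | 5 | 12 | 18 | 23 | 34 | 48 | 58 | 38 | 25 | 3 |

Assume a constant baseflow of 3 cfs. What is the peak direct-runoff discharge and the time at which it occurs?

Subtracting baseflow gives direct-runoff ordinates: 0.0, 2.0, 9.0, 15.0, 20.0, 31.0, 45.0, 55.0, 35.0, 22.0, 0.0 cfs.
The maximum is 55.0 cfs, occurring at the reading for t = 07:30.

Q_p = 55.0 cfs at t = 07:30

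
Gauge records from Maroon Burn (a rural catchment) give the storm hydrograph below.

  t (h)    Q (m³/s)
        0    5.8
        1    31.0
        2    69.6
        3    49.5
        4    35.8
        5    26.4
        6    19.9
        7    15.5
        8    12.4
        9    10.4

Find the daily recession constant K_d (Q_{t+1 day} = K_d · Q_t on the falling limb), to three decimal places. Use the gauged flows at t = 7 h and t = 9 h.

Between t = 7 h and t = 9 h the flow falls from 15.5 to 10.4 m³/s over 2×1 h = 2 h.
Per-interval ratio K = (10.4/15.5)^(1/2) = 0.8191; K_d = K^(24/1) = 0.008.

K_d ≈ 0.008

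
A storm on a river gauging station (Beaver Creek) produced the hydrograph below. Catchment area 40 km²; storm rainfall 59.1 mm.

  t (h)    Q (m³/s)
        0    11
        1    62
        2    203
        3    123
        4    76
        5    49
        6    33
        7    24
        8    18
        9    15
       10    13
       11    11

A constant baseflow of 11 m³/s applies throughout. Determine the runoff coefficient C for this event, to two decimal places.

C ≈ 0.77

ΣQ_DR = 506.0 m³/s; V = ΣQ_DR·Δt = 1.822 × 10^6 m³.
Runoff depth d = V / A = 45.54 mm.
C = d / P = 45.54 / 59.1 = 0.77.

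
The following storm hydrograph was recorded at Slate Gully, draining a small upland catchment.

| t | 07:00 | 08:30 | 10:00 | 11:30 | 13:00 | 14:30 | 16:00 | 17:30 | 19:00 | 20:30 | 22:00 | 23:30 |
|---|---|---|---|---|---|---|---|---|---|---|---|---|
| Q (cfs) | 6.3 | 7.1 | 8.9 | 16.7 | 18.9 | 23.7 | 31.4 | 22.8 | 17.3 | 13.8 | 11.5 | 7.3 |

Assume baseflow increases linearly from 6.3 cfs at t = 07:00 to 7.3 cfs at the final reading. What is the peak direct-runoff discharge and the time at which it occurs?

Subtracting baseflow gives direct-runoff ordinates: 0.00, 0.71, 2.42, 10.13, 12.24, 16.95, 24.55, 15.86, 10.27, 6.68, 4.29, 0.00 cfs.
The maximum is 24.55 cfs, occurring at the reading for t = 16:00.

Q_p = 24.55 cfs at t = 16:00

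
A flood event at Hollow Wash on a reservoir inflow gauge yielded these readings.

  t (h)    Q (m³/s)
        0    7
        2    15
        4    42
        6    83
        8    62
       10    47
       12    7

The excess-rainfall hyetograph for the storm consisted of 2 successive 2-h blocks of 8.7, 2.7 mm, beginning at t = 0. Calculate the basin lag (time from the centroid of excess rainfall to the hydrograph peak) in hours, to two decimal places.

Centroid of excess rainfall: t_c = Σ P_i·t̄_i / ΣP_i = 1.4737 h (block centres at 1, 3 h).
Hydrograph peak occurs at t = 6 h, so basin lag t_L = 6 − 1.4737 = 4.53 h.

t_L ≈ 4.53 h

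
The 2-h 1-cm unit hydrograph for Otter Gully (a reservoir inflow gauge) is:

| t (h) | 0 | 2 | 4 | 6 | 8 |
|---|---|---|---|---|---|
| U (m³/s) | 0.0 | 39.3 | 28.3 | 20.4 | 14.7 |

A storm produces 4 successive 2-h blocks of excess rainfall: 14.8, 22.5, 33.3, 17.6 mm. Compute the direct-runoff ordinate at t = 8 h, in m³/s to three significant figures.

By discrete convolution, Q_j = Σ (P_i / 10 mm) · U_{j−i}.
At t = 8 h (j=4): Q = (14.8/10)·14.7 + (22.5/10)·20.4 + (33.3/10)·28.3 + (17.6/10)·39.3 = 231 m³/s.

Q ≈ 231 m³/s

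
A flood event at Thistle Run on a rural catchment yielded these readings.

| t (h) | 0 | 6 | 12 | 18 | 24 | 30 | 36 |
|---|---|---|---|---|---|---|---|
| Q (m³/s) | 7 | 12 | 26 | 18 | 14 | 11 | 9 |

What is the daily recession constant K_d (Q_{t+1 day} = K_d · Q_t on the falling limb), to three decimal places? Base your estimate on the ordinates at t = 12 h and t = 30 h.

K_d ≈ 0.318

Between t = 12 h and t = 30 h the flow falls from 26 to 11 m³/s over 3×6 h = 18 h.
Per-interval ratio K = (11/26)^(1/3) = 0.7507; K_d = K^(24/6) = 0.318.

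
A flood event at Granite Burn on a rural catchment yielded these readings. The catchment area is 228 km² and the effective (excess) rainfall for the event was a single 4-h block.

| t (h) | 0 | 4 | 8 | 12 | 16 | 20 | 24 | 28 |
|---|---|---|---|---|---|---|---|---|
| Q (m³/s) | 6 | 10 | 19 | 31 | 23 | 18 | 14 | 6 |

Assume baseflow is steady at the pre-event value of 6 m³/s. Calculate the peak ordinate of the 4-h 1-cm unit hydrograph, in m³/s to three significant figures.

Direct runoff: 0.0, 4.0, 13.0, 25.0, 17.0, 12.0, 8.0, 0.0 m³/s; ΣQ_DR = 79.00 m³/s, peak = 25.0 m³/s.
Runoff depth d = ΣQ_DR·Δt / A = 79.00 × 14400 / (228 km²) = 4.989 mm.
The 1-cm UH is the DRH scaled by (10 mm)/d, so U_p = 25.0 × 10/4.989 = 50.1 m³/s.

U_p ≈ 50.1 m³/s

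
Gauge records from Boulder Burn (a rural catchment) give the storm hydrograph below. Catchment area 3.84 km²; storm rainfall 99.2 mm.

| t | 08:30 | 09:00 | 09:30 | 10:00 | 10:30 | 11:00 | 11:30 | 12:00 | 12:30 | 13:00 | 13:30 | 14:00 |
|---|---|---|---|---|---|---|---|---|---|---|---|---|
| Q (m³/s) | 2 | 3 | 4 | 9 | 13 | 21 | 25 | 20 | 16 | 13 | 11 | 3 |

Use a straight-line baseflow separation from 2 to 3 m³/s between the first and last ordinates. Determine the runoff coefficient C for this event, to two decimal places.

C ≈ 0.52

ΣQ_DR = 110.0 m³/s; V = ΣQ_DR·Δt = 1.980 × 10^5 m³.
Runoff depth d = V / A = 51.56 mm.
C = d / P = 51.56 / 99.2 = 0.52.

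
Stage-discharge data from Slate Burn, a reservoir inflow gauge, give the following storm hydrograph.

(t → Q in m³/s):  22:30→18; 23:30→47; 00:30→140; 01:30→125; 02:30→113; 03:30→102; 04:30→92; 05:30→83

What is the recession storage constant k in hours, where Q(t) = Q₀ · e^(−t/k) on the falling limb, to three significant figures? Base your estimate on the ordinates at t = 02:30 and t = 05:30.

On the falling limb, Q drops from 113 to 83 m³/s between t = 02:30 and t = 05:30 (Δt = 3 h).
k = −Δt / ln(Q₂/Q₁) = −3 / ln(83/113) = 9.72 h.

k ≈ 9.72 h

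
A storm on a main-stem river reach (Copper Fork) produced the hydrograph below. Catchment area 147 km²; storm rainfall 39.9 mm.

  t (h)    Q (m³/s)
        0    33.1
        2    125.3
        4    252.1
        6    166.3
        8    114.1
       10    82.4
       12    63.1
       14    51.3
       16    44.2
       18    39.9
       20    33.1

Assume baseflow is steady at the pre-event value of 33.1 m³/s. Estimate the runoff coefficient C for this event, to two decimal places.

ΣQ_DR = 640.8 m³/s; V = ΣQ_DR·Δt = 4.614 × 10^6 m³.
Runoff depth d = V / A = 31.39 mm.
C = d / P = 31.39 / 39.9 = 0.79.

C ≈ 0.79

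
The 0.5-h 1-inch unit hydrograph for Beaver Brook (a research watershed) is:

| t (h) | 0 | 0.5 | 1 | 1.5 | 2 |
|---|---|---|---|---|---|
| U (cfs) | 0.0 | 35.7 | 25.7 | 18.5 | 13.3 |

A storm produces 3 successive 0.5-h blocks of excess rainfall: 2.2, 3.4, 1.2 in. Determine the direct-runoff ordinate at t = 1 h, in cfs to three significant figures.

By discrete convolution, Q_j = Σ (P_i / 1 in) · U_{j−i}.
At t = 1 h (j=2): Q = (2.2/1)·25.7 + (3.4/1)·35.7 + (1.2/1)·0.0 = 178 cfs.

Q ≈ 178 cfs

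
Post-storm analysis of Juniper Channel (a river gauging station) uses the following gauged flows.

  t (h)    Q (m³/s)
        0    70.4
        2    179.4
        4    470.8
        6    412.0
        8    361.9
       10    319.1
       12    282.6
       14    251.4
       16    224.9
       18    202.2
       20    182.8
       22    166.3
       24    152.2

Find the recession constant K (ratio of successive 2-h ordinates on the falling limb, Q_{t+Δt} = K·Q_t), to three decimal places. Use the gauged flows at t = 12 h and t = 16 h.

K ≈ 0.892

Using the recession-limb readings at t = 12 h and t = 16 h: Q falls from 282.6 to 224.9 m³/s over 2 intervals.
K = (Q₂/Q₁)^(1/2) = (224.9/282.6)^(1/2) = 0.892.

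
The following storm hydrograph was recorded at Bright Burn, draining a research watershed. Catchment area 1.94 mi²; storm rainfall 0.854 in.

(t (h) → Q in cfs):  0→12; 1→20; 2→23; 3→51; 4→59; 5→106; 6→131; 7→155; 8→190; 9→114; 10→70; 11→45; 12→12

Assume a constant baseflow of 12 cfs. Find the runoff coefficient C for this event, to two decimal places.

ΣQ_DR = 832.0 cfs; V = ΣQ_DR·Δt = 2.995 × 10^6 ft³.
Runoff depth d = V / A = 0.6646 in.
C = d / P = 0.6646 / 0.854 = 0.78.

C ≈ 0.78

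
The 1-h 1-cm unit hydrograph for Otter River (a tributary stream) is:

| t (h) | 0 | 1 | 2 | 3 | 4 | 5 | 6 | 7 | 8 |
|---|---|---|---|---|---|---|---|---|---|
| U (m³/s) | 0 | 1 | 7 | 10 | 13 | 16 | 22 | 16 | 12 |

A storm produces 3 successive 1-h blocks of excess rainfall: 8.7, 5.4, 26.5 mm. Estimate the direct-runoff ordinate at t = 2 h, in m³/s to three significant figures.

By discrete convolution, Q_j = Σ (P_i / 10 mm) · U_{j−i}.
At t = 2 h (j=2): Q = (8.7/10)·7 + (5.4/10)·1 + (26.5/10)·0 = 6.63 m³/s.

Q ≈ 6.63 m³/s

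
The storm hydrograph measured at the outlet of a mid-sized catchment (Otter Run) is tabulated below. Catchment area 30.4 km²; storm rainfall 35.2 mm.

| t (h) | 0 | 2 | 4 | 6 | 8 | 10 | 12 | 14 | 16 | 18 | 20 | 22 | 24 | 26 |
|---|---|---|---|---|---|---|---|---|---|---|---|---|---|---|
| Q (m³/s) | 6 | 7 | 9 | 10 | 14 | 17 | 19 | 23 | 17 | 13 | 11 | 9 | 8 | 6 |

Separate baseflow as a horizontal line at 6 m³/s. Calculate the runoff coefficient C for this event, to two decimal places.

C ≈ 0.57

ΣQ_DR = 85.00 m³/s; V = ΣQ_DR·Δt = 6.120 × 10^5 m³.
Runoff depth d = V / A = 20.13 mm.
C = d / P = 20.13 / 35.2 = 0.57.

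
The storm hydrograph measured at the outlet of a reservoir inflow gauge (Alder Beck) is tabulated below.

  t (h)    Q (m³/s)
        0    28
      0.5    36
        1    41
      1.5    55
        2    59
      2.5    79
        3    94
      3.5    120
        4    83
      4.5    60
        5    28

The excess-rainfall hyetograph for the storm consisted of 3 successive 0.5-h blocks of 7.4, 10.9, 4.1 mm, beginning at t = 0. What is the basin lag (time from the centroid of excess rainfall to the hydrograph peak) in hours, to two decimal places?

t_L ≈ 2.82 h

Centroid of excess rainfall: t_c = Σ P_i·t̄_i / ΣP_i = 0.6763 h (block centres at 0.25, 0.75, 1.25 h).
Hydrograph peak occurs at t = 3.5 h, so basin lag t_L = 3.5 − 0.6763 = 2.82 h.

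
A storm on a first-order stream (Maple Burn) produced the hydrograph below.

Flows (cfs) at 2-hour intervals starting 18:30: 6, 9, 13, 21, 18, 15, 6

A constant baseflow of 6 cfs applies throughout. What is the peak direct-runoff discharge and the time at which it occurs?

Q_p = 15.0 cfs at t = 00:30

Subtracting baseflow gives direct-runoff ordinates: 0.0, 3.0, 7.0, 15.0, 12.0, 9.0, 0.0 cfs.
The maximum is 15.0 cfs, occurring at the reading for t = 00:30.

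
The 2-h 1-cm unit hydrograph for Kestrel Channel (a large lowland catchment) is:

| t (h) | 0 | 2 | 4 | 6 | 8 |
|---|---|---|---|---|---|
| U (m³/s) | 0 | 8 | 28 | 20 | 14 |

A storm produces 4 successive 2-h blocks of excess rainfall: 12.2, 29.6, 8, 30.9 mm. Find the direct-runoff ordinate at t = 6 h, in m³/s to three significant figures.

By discrete convolution, Q_j = Σ (P_i / 10 mm) · U_{j−i}.
At t = 6 h (j=3): Q = (12.2/10)·20 + (29.6/10)·28 + (8/10)·8 + (30.9/10)·0 = 114 m³/s.

Q ≈ 114 m³/s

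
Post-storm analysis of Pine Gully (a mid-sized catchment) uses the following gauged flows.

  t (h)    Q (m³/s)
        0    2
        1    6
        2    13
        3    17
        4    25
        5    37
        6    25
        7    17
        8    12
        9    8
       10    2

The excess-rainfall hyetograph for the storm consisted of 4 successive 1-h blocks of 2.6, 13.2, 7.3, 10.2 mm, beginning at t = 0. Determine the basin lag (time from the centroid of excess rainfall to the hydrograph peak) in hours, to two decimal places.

Centroid of excess rainfall: t_c = Σ P_i·t̄_i / ΣP_i = 2.2538 h (block centres at 0.5, 1.5, 2.5, 3.5 h).
Hydrograph peak occurs at t = 5 h, so basin lag t_L = 5 − 2.2538 = 2.75 h.

t_L ≈ 2.75 h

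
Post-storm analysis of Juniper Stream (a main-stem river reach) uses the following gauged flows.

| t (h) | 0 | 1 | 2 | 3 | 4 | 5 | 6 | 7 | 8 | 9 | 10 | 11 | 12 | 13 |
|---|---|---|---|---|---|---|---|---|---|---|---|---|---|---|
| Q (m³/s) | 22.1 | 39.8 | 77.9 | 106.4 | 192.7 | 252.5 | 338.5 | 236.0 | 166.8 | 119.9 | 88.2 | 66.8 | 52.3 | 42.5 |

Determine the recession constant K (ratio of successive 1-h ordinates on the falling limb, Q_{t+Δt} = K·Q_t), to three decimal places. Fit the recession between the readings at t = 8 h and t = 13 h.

K ≈ 0.761

Using the recession-limb readings at t = 8 h and t = 13 h: Q falls from 166.8 to 42.5 m³/s over 5 intervals.
K = (Q₂/Q₁)^(1/5) = (42.5/166.8)^(1/5) = 0.761.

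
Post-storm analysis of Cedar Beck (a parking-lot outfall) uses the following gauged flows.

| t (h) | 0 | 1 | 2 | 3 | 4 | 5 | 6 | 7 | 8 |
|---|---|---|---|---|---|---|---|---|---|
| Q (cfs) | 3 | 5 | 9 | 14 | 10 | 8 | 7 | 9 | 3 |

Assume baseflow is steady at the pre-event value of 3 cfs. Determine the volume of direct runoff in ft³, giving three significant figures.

V ≈ 1.48 × 10^5 ft³

Direct-runoff ordinates (Q − Q_b): 0.0, 2.0, 6.0, 11.0, 7.0, 5.0, 4.0, 6.0, 0.0 cfs.
ΣQ_DR = 41.00 cfs.
With Δt = 1 h = 3600 s, V = ΣQ_DR · Δt = 41.00 × 3600 = 1.48 × 10^5 ft³.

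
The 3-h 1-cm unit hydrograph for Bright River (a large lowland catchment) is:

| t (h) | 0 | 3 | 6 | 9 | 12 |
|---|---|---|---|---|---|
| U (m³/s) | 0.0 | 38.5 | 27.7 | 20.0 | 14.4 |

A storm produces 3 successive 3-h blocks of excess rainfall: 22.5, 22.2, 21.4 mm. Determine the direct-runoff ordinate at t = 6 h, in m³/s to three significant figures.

Q ≈ 148 m³/s

By discrete convolution, Q_j = Σ (P_i / 10 mm) · U_{j−i}.
At t = 6 h (j=2): Q = (22.5/10)·27.7 + (22.2/10)·38.5 + (21.4/10)·0.0 = 148 m³/s.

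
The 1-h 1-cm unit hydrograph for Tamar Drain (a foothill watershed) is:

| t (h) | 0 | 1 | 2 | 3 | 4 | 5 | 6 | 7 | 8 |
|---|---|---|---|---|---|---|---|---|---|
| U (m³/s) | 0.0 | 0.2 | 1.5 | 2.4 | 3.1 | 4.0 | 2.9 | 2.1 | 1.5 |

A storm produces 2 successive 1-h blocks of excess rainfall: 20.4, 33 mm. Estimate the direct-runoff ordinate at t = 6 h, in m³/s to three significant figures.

By discrete convolution, Q_j = Σ (P_i / 10 mm) · U_{j−i}.
At t = 6 h (j=6): Q = (20.4/10)·2.9 + (33/10)·4.0 = 19.1 m³/s.

Q ≈ 19.1 m³/s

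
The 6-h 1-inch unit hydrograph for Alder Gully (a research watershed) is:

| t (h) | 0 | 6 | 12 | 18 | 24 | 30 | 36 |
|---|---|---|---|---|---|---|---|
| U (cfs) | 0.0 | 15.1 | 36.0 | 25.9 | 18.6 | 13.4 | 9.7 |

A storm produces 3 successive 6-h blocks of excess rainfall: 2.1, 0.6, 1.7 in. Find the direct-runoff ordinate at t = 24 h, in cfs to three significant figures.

By discrete convolution, Q_j = Σ (P_i / 1 in) · U_{j−i}.
At t = 24 h (j=4): Q = (2.1/1)·18.6 + (0.6/1)·25.9 + (1.7/1)·36.0 = 116 cfs.

Q ≈ 116 cfs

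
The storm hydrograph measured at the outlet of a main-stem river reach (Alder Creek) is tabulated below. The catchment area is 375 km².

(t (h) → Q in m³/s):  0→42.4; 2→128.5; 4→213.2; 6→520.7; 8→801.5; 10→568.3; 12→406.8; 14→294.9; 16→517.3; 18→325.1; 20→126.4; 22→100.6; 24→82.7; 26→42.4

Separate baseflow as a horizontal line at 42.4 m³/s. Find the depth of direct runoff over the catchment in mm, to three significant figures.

d ≈ 68.7 mm

Direct runoff: 0.0, 86.1, 170.8, 478.3, 759.1, 525.9, 364.4, 252.5, 474.9, 282.7, 84.0, 58.2, 40.3, 0.0 m³/s; ΣQ_DR = 3577 m³/s.
V = ΣQ_DR · Δt = 3577 × 7200 s = 2.576 × 10^7 m³.
Over A = 375 km², depth = V / A = 68.7 mm.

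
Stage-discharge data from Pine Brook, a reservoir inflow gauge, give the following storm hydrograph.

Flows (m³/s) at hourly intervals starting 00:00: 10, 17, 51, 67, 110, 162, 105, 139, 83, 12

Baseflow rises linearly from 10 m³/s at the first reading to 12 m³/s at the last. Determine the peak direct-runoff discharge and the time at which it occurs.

Subtracting baseflow gives direct-runoff ordinates: 0.00, 6.78, 40.56, 56.33, 99.11, 150.89, 93.67, 127.44, 71.22, 0.00 m³/s.
The maximum is 150.89 m³/s, occurring at the reading for t = 05:00.

Q_p = 150.89 m³/s at t = 05:00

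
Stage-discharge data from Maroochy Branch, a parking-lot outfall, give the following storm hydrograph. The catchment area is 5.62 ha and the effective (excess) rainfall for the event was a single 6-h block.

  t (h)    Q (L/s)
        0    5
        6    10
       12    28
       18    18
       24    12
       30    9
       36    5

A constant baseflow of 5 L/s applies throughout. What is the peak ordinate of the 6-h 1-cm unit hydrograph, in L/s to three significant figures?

Direct runoff: 0.0, 5.0, 23.0, 13.0, 7.0, 4.0, 0.0 L/s; ΣQ_DR = 52.00 L/s, peak = 23.0 L/s.
Runoff depth d = ΣQ_DR·Δt / A = 52.00 × 21600 / (5.62 ha) = 19.99 mm.
The 1-cm UH is the DRH scaled by (10 mm)/d, so U_p = 23.0 × 10/19.99 = 11.5 L/s.

U_p ≈ 11.5 L/s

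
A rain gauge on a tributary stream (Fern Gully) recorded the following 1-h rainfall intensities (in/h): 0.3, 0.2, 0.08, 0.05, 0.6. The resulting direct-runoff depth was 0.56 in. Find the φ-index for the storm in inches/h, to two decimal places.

Only the 3 blocks with intensity above φ contribute runoff: 0.3, 0.2, 0.6 in/h.
Σ(I−φ)·Δt = d  ⇒  (0.3+0.2+0.6 − 3φ)·1 = 0.56
φ = (1.100 − 0.56/1) / 3 = 0.18 in/h.

φ ≈ 0.18 in/h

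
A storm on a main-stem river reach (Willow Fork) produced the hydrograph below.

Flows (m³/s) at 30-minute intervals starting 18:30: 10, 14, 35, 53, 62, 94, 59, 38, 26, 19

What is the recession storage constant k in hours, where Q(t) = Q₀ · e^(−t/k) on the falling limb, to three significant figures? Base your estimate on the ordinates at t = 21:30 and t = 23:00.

k ≈ 1.32 h

On the falling limb, Q drops from 59 to 19 m³/s between t = 21:30 and t = 23:00 (Δt = 1.5 h).
k = −Δt / ln(Q₂/Q₁) = −1.5 / ln(19/59) = 1.32 h.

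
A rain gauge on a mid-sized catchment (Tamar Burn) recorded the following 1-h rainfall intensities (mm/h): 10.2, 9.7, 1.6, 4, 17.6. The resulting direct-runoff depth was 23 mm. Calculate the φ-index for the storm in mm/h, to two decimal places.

φ ≈ 4.83 mm/h

Only the 3 blocks with intensity above φ contribute runoff: 10.2, 9.7, 17.6 mm/h.
Σ(I−φ)·Δt = d  ⇒  (10.2+9.7+17.6 − 3φ)·1 = 23
φ = (37.50 − 23/1) / 3 = 4.83 mm/h.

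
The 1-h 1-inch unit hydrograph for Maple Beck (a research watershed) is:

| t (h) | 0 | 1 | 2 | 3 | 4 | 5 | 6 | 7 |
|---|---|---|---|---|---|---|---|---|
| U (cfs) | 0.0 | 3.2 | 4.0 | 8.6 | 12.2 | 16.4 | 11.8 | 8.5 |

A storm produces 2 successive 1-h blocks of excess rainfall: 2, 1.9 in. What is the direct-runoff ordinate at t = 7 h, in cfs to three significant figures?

Q ≈ 39.4 cfs

By discrete convolution, Q_j = Σ (P_i / 1 in) · U_{j−i}.
At t = 7 h (j=7): Q = (2/1)·8.5 + (1.9/1)·11.8 = 39.4 cfs.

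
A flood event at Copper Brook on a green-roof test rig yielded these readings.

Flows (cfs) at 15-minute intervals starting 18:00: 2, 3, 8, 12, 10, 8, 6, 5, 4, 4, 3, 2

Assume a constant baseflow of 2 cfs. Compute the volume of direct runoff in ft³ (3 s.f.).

V ≈ 38700 ft³

Direct-runoff ordinates (Q − Q_b): 0.0, 1.0, 6.0, 10.0, 8.0, 6.0, 4.0, 3.0, 2.0, 2.0, 1.0, 0.0 cfs.
ΣQ_DR = 43.00 cfs.
With Δt = 0.25 h = 900 s, V = ΣQ_DR · Δt = 43.00 × 900 = 38700 ft³.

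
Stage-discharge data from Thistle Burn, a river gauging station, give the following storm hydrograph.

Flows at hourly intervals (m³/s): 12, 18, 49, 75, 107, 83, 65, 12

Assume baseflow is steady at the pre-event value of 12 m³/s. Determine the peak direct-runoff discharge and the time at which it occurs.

Subtracting baseflow gives direct-runoff ordinates: 0.0, 6.0, 37.0, 63.0, 95.0, 71.0, 53.0, 0.0 m³/s.
The maximum is 95.0 m³/s, occurring at the reading for t = 4 h.

Q_p = 95.0 m³/s at t = 4 h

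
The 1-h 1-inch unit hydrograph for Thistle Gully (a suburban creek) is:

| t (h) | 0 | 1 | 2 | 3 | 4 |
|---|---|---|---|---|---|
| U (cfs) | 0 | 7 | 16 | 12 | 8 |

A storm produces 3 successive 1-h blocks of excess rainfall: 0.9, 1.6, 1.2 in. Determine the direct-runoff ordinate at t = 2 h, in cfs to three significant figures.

Q ≈ 25.6 cfs

By discrete convolution, Q_j = Σ (P_i / 1 in) · U_{j−i}.
At t = 2 h (j=2): Q = (0.9/1)·16 + (1.6/1)·7 + (1.2/1)·0 = 25.6 cfs.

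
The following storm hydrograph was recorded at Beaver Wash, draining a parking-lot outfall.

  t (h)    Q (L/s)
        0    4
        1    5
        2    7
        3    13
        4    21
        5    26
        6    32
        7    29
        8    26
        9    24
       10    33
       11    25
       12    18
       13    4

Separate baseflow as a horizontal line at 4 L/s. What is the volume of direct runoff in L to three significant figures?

Direct-runoff ordinates (Q − Q_b): 0.0, 1.0, 3.0, 9.0, 17.0, 22.0, 28.0, 25.0, 22.0, 20.0, 29.0, 21.0, 14.0, 0.0 L/s.
ΣQ_DR = 211.0 L/s.
With Δt = 1 h = 3600 s, V = ΣQ_DR · Δt = 211.0 × 3600 = 7.60 × 10^5 L.

V ≈ 7.60 × 10^5 L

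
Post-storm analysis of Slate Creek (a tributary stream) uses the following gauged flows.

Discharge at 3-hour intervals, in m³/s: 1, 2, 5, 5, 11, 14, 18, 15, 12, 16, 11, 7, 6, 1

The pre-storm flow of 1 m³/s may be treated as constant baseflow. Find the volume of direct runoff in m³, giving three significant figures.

V ≈ 1.19 × 10^6 m³

Direct-runoff ordinates (Q − Q_b): 0.0, 1.0, 4.0, 4.0, 10.0, 13.0, 17.0, 14.0, 11.0, 15.0, 10.0, 6.0, 5.0, 0.0 m³/s.
ΣQ_DR = 110.0 m³/s.
With Δt = 3 h = 10800 s, V = ΣQ_DR · Δt = 110.0 × 10800 = 1.19 × 10^6 m³.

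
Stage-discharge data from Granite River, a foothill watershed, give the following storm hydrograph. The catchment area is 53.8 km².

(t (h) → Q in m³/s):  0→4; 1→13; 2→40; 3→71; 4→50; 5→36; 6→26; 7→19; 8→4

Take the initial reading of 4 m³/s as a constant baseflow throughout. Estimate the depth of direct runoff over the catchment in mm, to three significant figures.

d ≈ 15.2 mm

Direct runoff: 0.0, 9.0, 36.0, 67.0, 46.0, 32.0, 22.0, 15.0, 0.0 m³/s; ΣQ_DR = 227.0 m³/s.
V = ΣQ_DR · Δt = 227.0 × 3600 s = 8.172 × 10^5 m³.
Over A = 53.8 km², depth = V / A = 15.2 mm.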